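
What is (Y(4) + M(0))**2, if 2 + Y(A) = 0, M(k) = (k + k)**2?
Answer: 4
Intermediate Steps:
M(k) = 4*k**2 (M(k) = (2*k)**2 = 4*k**2)
Y(A) = -2 (Y(A) = -2 + 0 = -2)
(Y(4) + M(0))**2 = (-2 + 4*0**2)**2 = (-2 + 4*0)**2 = (-2 + 0)**2 = (-2)**2 = 4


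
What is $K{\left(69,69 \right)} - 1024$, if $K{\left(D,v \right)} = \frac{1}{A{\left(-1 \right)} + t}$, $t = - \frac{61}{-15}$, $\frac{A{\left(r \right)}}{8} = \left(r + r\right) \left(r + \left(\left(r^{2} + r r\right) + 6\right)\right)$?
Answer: $- \frac{1657871}{1619} \approx -1024.0$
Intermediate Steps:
$A{\left(r \right)} = 16 r \left(6 + r + 2 r^{2}\right)$ ($A{\left(r \right)} = 8 \left(r + r\right) \left(r + \left(\left(r^{2} + r r\right) + 6\right)\right) = 8 \cdot 2 r \left(r + \left(\left(r^{2} + r^{2}\right) + 6\right)\right) = 8 \cdot 2 r \left(r + \left(2 r^{2} + 6\right)\right) = 8 \cdot 2 r \left(r + \left(6 + 2 r^{2}\right)\right) = 8 \cdot 2 r \left(6 + r + 2 r^{2}\right) = 16 r \left(6 + r + 2 r^{2}\right)$)
$t = \frac{61}{15}$ ($t = \left(-61\right) \left(- \frac{1}{15}\right) = \frac{61}{15} \approx 4.0667$)
$K{\left(D,v \right)} = - \frac{15}{1619}$ ($K{\left(D,v \right)} = \frac{1}{16 \left(-1\right) \left(6 - 1 + 2 \left(-1\right)^{2}\right) + \frac{61}{15}} = \frac{1}{16 \left(-1\right) \left(6 - 1 + 2 \cdot 1\right) + \frac{61}{15}} = \frac{1}{16 \left(-1\right) \left(6 - 1 + 2\right) + \frac{61}{15}} = \frac{1}{16 \left(-1\right) 7 + \frac{61}{15}} = \frac{1}{-112 + \frac{61}{15}} = \frac{1}{- \frac{1619}{15}} = - \frac{15}{1619}$)
$K{\left(69,69 \right)} - 1024 = - \frac{15}{1619} - 1024 = - \frac{1657871}{1619}$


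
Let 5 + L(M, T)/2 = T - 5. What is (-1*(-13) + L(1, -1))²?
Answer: 81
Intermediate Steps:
L(M, T) = -20 + 2*T (L(M, T) = -10 + 2*(T - 5) = -10 + 2*(-5 + T) = -10 + (-10 + 2*T) = -20 + 2*T)
(-1*(-13) + L(1, -1))² = (-1*(-13) + (-20 + 2*(-1)))² = (13 + (-20 - 2))² = (13 - 22)² = (-9)² = 81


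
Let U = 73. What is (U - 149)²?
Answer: 5776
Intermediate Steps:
(U - 149)² = (73 - 149)² = (-76)² = 5776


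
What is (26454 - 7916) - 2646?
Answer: 15892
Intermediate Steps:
(26454 - 7916) - 2646 = 18538 - 2646 = 15892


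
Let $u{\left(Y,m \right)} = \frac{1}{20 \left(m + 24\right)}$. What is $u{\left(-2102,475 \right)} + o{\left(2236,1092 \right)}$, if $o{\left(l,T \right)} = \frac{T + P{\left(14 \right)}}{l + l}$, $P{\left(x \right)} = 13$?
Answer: $\frac{212161}{858280} \approx 0.24719$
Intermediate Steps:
$o{\left(l,T \right)} = \frac{13 + T}{2 l}$ ($o{\left(l,T \right)} = \frac{T + 13}{l + l} = \frac{13 + T}{2 l}$)
$u{\left(Y,m \right)} = \frac{1}{480 + 20 m}$ ($u{\left(Y,m \right)} = \frac{1}{20 \left(24 + m\right)} = \frac{1}{480 + 20 m}$)
$u{\left(-2102,475 \right)} + o{\left(2236,1092 \right)} = \frac{1}{20 \left(24 + 475\right)} + \frac{13 + 1092}{2 \cdot 2236} = \frac{1}{20 \cdot 499} + \frac{1}{2} \cdot \frac{1}{2236} \cdot 1105 = \frac{1}{20} \cdot \frac{1}{499} + \frac{85}{344} = \frac{1}{9980} + \frac{85}{344} = \frac{212161}{858280}$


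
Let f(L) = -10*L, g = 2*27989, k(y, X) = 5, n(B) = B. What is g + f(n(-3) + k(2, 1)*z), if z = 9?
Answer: 55558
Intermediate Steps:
g = 55978
g + f(n(-3) + k(2, 1)*z) = 55978 - 10*(-3 + 5*9) = 55978 - 10*(-3 + 45) = 55978 - 10*42 = 55978 - 420 = 55558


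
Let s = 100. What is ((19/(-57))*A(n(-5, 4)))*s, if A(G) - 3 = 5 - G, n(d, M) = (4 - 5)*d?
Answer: -100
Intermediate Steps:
n(d, M) = -d
A(G) = 8 - G (A(G) = 3 + (5 - G) = 8 - G)
((19/(-57))*A(n(-5, 4)))*s = ((19/(-57))*(8 - (-1)*(-5)))*100 = ((19*(-1/57))*(8 - 1*5))*100 = -(8 - 5)/3*100 = -1/3*3*100 = -1*100 = -100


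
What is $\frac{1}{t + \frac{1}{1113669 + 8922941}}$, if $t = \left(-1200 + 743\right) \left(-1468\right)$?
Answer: $\frac{10036610}{6733320770361} \approx 1.4906 \cdot 10^{-6}$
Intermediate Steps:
$t = 670876$ ($t = \left(-457\right) \left(-1468\right) = 670876$)
$\frac{1}{t + \frac{1}{1113669 + 8922941}} = \frac{1}{670876 + \frac{1}{1113669 + 8922941}} = \frac{1}{670876 + \frac{1}{10036610}} = \frac{1}{\frac{6733320770361}{10036610}} = \frac{10036610}{6733320770361}$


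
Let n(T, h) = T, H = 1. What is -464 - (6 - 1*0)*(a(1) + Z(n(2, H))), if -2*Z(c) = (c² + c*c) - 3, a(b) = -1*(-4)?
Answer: -473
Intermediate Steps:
a(b) = 4
Z(c) = 3/2 - c² (Z(c) = -((c² + c*c) - 3)/2 = -((c² + c²) - 3)/2 = -(2*c² - 3)/2 = -(-3 + 2*c²)/2 = 3/2 - c²)
-464 - (6 - 1*0)*(a(1) + Z(n(2, H))) = -464 - (6 - 1*0)*(4 + (3/2 - 1*2²)) = -464 - (6 + 0)*(4 + (3/2 - 1*4)) = -464 - 6*(4 + (3/2 - 4)) = -464 - 6*(4 - 5/2) = -464 - 6*3/2 = -464 - 1*9 = -464 - 9 = -473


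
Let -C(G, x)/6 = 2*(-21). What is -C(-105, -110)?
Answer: -252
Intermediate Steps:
C(G, x) = 252 (C(G, x) = -12*(-21) = -6*(-42) = 252)
-C(-105, -110) = -1*252 = -252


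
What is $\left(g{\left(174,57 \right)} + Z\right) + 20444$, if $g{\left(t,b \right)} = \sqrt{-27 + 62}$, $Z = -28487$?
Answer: $-8043 + \sqrt{35} \approx -8037.1$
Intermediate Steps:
$g{\left(t,b \right)} = \sqrt{35}$
$\left(g{\left(174,57 \right)} + Z\right) + 20444 = \left(\sqrt{35} - 28487\right) + 20444 = \left(-28487 + \sqrt{35}\right) + 20444 = -8043 + \sqrt{35}$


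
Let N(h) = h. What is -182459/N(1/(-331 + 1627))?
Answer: -236466864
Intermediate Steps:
-182459/N(1/(-331 + 1627)) = -182459/(1/(-331 + 1627)) = -182459/(1/1296) = -182459/1/1296 = -182459*1296 = -236466864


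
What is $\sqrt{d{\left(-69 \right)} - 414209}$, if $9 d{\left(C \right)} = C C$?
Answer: $4 i \sqrt{25855} \approx 643.18 i$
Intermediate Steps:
$d{\left(C \right)} = \frac{C^{2}}{9}$ ($d{\left(C \right)} = \frac{C C}{9} = \frac{C^{2}}{9}$)
$\sqrt{d{\left(-69 \right)} - 414209} = \sqrt{\frac{\left(-69\right)^{2}}{9} - 414209} = \sqrt{\frac{1}{9} \cdot 4761 - 414209} = \sqrt{529 - 414209} = \sqrt{-413680} = 4 i \sqrt{25855}$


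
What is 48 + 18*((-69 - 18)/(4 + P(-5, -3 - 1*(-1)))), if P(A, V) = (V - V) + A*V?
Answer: -447/7 ≈ -63.857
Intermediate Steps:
P(A, V) = A*V (P(A, V) = 0 + A*V = A*V)
48 + 18*((-69 - 18)/(4 + P(-5, -3 - 1*(-1)))) = 48 + 18*((-69 - 18)/(4 - 5*(-3 - 1*(-1)))) = 48 + 18*(-87/(4 - 5*(-3 + 1))) = 48 + 18*(-87/(4 - 5*(-2))) = 48 + 18*(-87/(4 + 10)) = 48 + 18*(-87/14) = 48 - 783/7 = -447/7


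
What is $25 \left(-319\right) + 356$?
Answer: $-7619$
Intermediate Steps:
$25 \left(-319\right) + 356 = -7975 + 356 = -7619$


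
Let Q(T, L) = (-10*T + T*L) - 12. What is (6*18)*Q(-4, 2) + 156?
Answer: 2316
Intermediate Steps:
Q(T, L) = -12 - 10*T + L*T (Q(T, L) = (-10*T + L*T) - 12 = -12 - 10*T + L*T)
(6*18)*Q(-4, 2) + 156 = (6*18)*(-12 - 10*(-4) + 2*(-4)) + 156 = 108*(-12 + 40 - 8) + 156 = 108*20 + 156 = 2160 + 156 = 2316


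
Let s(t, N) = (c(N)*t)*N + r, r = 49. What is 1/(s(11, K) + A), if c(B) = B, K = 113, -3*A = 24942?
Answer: 1/132194 ≈ 7.5646e-6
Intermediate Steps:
A = -8314 (A = -⅓*24942 = -8314)
s(t, N) = 49 + t*N² (s(t, N) = (N*t)*N + 49 = t*N² + 49 = 49 + t*N²)
1/(s(11, K) + A) = 1/((49 + 11*113²) - 8314) = 1/((49 + 11*12769) - 8314) = 1/((49 + 140459) - 8314) = 1/(140508 - 8314) = 1/132194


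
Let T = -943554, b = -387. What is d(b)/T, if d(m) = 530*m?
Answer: 34185/157259 ≈ 0.21738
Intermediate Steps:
d(b)/T = (530*(-387))/(-943554) = -205110*(-1/943554) = 34185/157259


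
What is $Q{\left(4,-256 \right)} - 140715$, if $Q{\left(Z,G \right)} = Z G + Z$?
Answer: $-141735$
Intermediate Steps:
$Q{\left(Z,G \right)} = Z + G Z$ ($Q{\left(Z,G \right)} = G Z + Z = Z + G Z$)
$Q{\left(4,-256 \right)} - 140715 = 4 \left(1 - 256\right) - 140715 = 4 \left(-255\right) - 140715 = -1020 - 140715 = -141735$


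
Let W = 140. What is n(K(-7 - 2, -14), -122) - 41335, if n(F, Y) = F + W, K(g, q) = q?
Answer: -41209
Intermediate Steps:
n(F, Y) = 140 + F (n(F, Y) = F + 140 = 140 + F)
n(K(-7 - 2, -14), -122) - 41335 = (140 - 14) - 41335 = 126 - 41335 = -41209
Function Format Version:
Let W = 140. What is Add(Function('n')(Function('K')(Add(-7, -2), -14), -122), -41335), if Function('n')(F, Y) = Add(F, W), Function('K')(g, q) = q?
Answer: -41209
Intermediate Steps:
Function('n')(F, Y) = Add(140, F) (Function('n')(F, Y) = Add(F, 140) = Add(140, F))
Add(Function('n')(Function('K')(Add(-7, -2), -14), -122), -41335) = Add(Add(140, -14), -41335) = Add(126, -41335) = -41209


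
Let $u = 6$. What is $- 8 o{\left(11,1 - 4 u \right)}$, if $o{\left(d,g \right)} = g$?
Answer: $184$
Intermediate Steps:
$- 8 o{\left(11,1 - 4 u \right)} = - 8 \left(1 - 24\right) = \left(-8\right) \left(-23\right) = 184$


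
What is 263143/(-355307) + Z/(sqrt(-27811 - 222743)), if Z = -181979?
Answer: -263143/355307 + 181979*I*sqrt(250554)/250554 ≈ -0.74061 + 363.56*I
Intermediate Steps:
263143/(-355307) + Z/(sqrt(-27811 - 222743)) = 263143/(-355307) - 181979/sqrt(-27811 - 222743) = 263143*(-1/355307) - 181979*(-I*sqrt(250554)/250554) = -263143/355307 - 181979*(-I*sqrt(250554)/250554) = -263143/355307 - (-181979)*I*sqrt(250554)/250554 = -263143/355307 + 181979*I*sqrt(250554)/250554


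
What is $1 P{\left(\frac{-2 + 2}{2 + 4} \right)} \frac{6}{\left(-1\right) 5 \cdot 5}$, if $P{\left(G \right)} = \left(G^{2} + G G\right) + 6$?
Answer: $- \frac{36}{25} \approx -1.44$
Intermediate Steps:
$P{\left(G \right)} = 6 + 2 G^{2}$ ($P{\left(G \right)} = \left(G^{2} + G^{2}\right) + 6 = 2 G^{2} + 6 = 6 + 2 G^{2}$)
$1 P{\left(\frac{-2 + 2}{2 + 4} \right)} \frac{6}{\left(-1\right) 5 \cdot 5} = 1 \left(6 + 2 \left(\frac{-2 + 2}{2 + 4}\right)^{2}\right) \frac{6}{\left(-1\right) 5 \cdot 5} = 1 \left(6 + 2 \left(\frac{0}{6}\right)^{2}\right) \frac{6}{\left(-5\right) 5} = 1 \left(6 + 2 \left(0 \cdot \frac{1}{6}\right)^{2}\right) \frac{6}{-25} = 1 \left(6 + 2 \cdot 0^{2}\right) 6 \left(- \frac{1}{25}\right) = 1 \left(6 + 2 \cdot 0\right) \left(- \frac{6}{25}\right) = 1 \left(6 + 0\right) \left(- \frac{6}{25}\right) = 1 \cdot 6 \left(- \frac{6}{25}\right) = 6 \left(- \frac{6}{25}\right) = - \frac{36}{25}$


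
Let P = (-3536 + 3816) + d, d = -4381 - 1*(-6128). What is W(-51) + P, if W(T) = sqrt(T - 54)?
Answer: 2027 + I*sqrt(105) ≈ 2027.0 + 10.247*I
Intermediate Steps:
d = 1747 (d = -4381 + 6128 = 1747)
P = 2027 (P = (-3536 + 3816) + 1747 = 280 + 1747 = 2027)
W(T) = sqrt(-54 + T)
W(-51) + P = sqrt(-54 - 51) + 2027 = sqrt(-105) + 2027 = I*sqrt(105) + 2027 = 2027 + I*sqrt(105)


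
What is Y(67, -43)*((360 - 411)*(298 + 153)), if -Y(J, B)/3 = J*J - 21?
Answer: 308305404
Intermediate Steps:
Y(J, B) = 63 - 3*J² (Y(J, B) = -3*(J*J - 21) = -3*(J² - 21) = -3*(-21 + J²) = 63 - 3*J²)
Y(67, -43)*((360 - 411)*(298 + 153)) = (63 - 3*67²)*((360 - 411)*(298 + 153)) = (63 - 3*4489)*(-51*451) = (63 - 13467)*(-23001) = -13404*(-23001) = 308305404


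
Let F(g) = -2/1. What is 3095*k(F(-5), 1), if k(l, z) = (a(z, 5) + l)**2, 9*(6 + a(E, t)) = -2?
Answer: 16948220/81 ≈ 2.0924e+5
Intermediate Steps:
F(g) = -2 (F(g) = -2*1 = -2)
a(E, t) = -56/9 (a(E, t) = -6 + (1/9)*(-2) = -6 - 2/9 = -56/9)
k(l, z) = (-56/9 + l)**2
3095*k(F(-5), 1) = 3095*((-56 + 9*(-2))**2/81) = 3095*((-56 - 18)**2/81) = 3095*((1/81)*(-74)**2) = 3095*((1/81)*5476) = 3095*(5476/81) = 16948220/81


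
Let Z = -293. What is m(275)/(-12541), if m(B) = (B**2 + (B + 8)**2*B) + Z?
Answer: -22099807/12541 ≈ -1762.2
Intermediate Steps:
m(B) = -293 + B**2 + B*(8 + B)**2 (m(B) = (B**2 + (B + 8)**2*B) - 293 = (B**2 + (8 + B)**2*B) - 293 = (B**2 + B*(8 + B)**2) - 293 = -293 + B**2 + B*(8 + B)**2)
m(275)/(-12541) = (-293 + 275**2 + 275*(8 + 275)**2)/(-12541) = (-293 + 75625 + 275*283**2)*(-1/12541) = (-293 + 75625 + 275*80089)*(-1/12541) = (-293 + 75625 + 22024475)*(-1/12541) = 22099807*(-1/12541) = -22099807/12541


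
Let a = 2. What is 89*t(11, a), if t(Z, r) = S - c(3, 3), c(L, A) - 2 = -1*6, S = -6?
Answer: -178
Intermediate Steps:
c(L, A) = -4 (c(L, A) = 2 - 1*6 = 2 - 6 = -4)
t(Z, r) = -2 (t(Z, r) = -6 - 1*(-4) = -6 + 4 = -2)
89*t(11, a) = 89*(-2) = -178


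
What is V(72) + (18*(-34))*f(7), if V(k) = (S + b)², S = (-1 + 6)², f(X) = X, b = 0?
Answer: -3659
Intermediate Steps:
S = 25 (S = 5² = 25)
V(k) = 625 (V(k) = (25 + 0)² = 25² = 625)
V(72) + (18*(-34))*f(7) = 625 + (18*(-34))*7 = 625 - 612*7 = 625 - 4284 = -3659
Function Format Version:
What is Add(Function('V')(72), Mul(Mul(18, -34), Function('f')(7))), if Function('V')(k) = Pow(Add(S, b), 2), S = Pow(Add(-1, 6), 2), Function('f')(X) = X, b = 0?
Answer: -3659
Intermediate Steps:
S = 25 (S = Pow(5, 2) = 25)
Function('V')(k) = 625 (Function('V')(k) = Pow(Add(25, 0), 2) = Pow(25, 2) = 625)
Add(Function('V')(72), Mul(Mul(18, -34), Function('f')(7))) = Add(625, Mul(Mul(18, -34), 7)) = Add(625, Mul(-612, 7)) = Add(625, -4284) = -3659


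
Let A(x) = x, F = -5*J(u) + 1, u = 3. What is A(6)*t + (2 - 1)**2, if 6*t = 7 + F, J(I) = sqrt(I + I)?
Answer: 9 - 5*sqrt(6) ≈ -3.2474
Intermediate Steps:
J(I) = sqrt(2)*sqrt(I) (J(I) = sqrt(2*I) = sqrt(2)*sqrt(I))
F = 1 - 5*sqrt(6) (F = -5*sqrt(2)*sqrt(3) + 1 = -5*sqrt(6) + 1 = 1 - 5*sqrt(6) ≈ -11.247)
t = 4/3 - 5*sqrt(6)/6 (t = (7 + (1 - 5*sqrt(6)))/6 = (8 - 5*sqrt(6))/6 = 4/3 - 5*sqrt(6)/6 ≈ -0.70791)
A(6)*t + (2 - 1)**2 = 6*(4/3 - 5*sqrt(6)/6) + (2 - 1)**2 = (8 - 5*sqrt(6)) + 1**2 = (8 - 5*sqrt(6)) + 1 = 9 - 5*sqrt(6)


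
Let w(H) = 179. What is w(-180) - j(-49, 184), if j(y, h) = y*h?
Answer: 9195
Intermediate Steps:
j(y, h) = h*y
w(-180) - j(-49, 184) = 179 - 184*(-49) = 179 - 1*(-9016) = 179 + 9016 = 9195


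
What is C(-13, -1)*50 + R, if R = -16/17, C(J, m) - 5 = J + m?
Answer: -7666/17 ≈ -450.94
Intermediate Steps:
C(J, m) = 5 + J + m (C(J, m) = 5 + (J + m) = 5 + J + m)
R = -16/17 (R = -16*1/17 = -16/17 ≈ -0.94118)
C(-13, -1)*50 + R = (5 - 13 - 1)*50 - 16/17 = -9*50 - 16/17 = -450 - 16/17 = -7666/17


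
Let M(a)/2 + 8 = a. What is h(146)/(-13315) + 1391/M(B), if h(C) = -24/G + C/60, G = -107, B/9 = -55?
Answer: -14865380459/10749399225 ≈ -1.3829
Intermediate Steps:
B = -495 (B = 9*(-55) = -495)
h(C) = 24/107 + C/60 (h(C) = -24/(-107) + C/60 = -24*(-1/107) + C*(1/60) = 24/107 + C/60)
M(a) = -16 + 2*a
h(146)/(-13315) + 1391/M(B) = (24/107 + (1/60)*146)/(-13315) + 1391/(-16 + 2*(-495)) = (24/107 + 73/30)*(-1/13315) + 1391/(-16 - 990) = (8531/3210)*(-1/13315) + 1391/(-1006) = -8531/42741150 + 1391*(-1/1006) = -8531/42741150 - 1391/1006 = -14865380459/10749399225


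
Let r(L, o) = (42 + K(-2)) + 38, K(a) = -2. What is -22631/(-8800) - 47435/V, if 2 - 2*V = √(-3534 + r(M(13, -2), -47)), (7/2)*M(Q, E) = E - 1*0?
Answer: 159*(-2625191*I + 1708*√6)/(8800*(I + 12*√6)) ≈ -52.266 - 1611.9*I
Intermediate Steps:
M(Q, E) = 2*E/7 (M(Q, E) = 2*(E - 1*0)/7 = 2*(E + 0)/7 = 2*E/7)
r(L, o) = 78 (r(L, o) = (42 - 2) + 38 = 40 + 38 = 78)
V = 1 - 12*I*√6 (V = 1 - √(-3534 + 78)/2 = 1 - 12*I*√6 ≈ 1.0 - 29.394*I)
-22631/(-8800) - 47435/V = -22631/(-8800) - 47435/(1 - 12*I*√6) = -22631*(-1/8800) - 47435/(1 - 12*I*√6) = 22631/8800 - 47435/(1 - 12*I*√6)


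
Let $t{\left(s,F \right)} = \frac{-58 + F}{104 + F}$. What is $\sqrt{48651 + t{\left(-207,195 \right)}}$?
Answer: $\frac{\sqrt{4349489014}}{299} \approx 220.57$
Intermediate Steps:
$t{\left(s,F \right)} = \frac{-58 + F}{104 + F}$
$\sqrt{48651 + t{\left(-207,195 \right)}} = \sqrt{48651 + \frac{-58 + 195}{104 + 195}} = \sqrt{48651 + \frac{1}{299} \cdot 137} = \sqrt{48651 + \frac{137}{299}} = \sqrt{\frac{14546786}{299}} = \frac{\sqrt{4349489014}}{299}$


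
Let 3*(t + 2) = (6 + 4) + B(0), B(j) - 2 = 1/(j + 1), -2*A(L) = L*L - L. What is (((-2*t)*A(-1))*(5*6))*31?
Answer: 4340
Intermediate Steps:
A(L) = L/2 - L²/2 (A(L) = -(L*L - L)/2 = -(L² - L)/2 = L/2 - L²/2)
B(j) = 2 + 1/(1 + j) (B(j) = 2 + 1/(j + 1) = 2 + 1/(1 + j))
t = 7/3 (t = -2 + ((6 + 4) + (3 + 2*0)/(1 + 0))/3 = -2 + (10 + (3 + 0)/1)/3 = -2 + (10 + 1*3)/3 = -2 + (10 + 3)/3 = -2 + (⅓)*13 = -2 + 13/3 = 7/3 ≈ 2.3333)
(((-2*t)*A(-1))*(5*6))*31 = (((-2*7/3)*((½)*(-1)*(1 - 1*(-1))))*(5*6))*31 = (-7*(-1)*(1 + 1)/3*30)*31 = (-7*(-1)*2/3*30)*31 = (-14/3*(-1)*30)*31 = ((14/3)*30)*31 = 140*31 = 4340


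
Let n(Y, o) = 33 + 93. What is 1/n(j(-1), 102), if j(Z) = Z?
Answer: 1/126 ≈ 0.0079365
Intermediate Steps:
n(Y, o) = 126
1/n(j(-1), 102) = 1/126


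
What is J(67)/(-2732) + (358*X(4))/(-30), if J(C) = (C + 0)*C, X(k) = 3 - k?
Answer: 421693/40980 ≈ 10.290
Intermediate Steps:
J(C) = C**2 (J(C) = C*C = C**2)
J(67)/(-2732) + (358*X(4))/(-30) = 67**2/(-2732) + (358*(3 - 1*4))/(-30) = 4489*(-1/2732) + (358*(3 - 4))*(-1/30) = -4489/2732 + (358*(-1))*(-1/30) = -4489/2732 - 358*(-1/30) = -4489/2732 + 179/15 = 421693/40980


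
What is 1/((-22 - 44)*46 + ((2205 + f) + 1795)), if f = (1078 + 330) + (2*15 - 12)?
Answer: 1/2390 ≈ 0.00041841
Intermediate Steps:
f = 1426 (f = 1408 + (30 - 12) = 1408 + 18 = 1426)
1/((-22 - 44)*46 + ((2205 + f) + 1795)) = 1/((-22 - 44)*46 + ((2205 + 1426) + 1795)) = 1/(-66*46 + (3631 + 1795)) = 1/(-3036 + 5426) = 1/2390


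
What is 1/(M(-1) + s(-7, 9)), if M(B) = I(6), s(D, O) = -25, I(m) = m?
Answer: -1/19 ≈ -0.052632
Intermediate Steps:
M(B) = 6
1/(M(-1) + s(-7, 9)) = 1/(6 - 25) = 1/(-19) = -1/19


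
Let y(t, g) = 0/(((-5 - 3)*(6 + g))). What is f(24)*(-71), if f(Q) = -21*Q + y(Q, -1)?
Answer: 35784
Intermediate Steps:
y(t, g) = 0 (y(t, g) = 0/((-8*(6 + g))) = 0/(-48 - 8*g) = 0)
f(Q) = -21*Q (f(Q) = -21*Q + 0 = -21*Q)
f(24)*(-71) = -21*24*(-71) = -504*(-71) = 35784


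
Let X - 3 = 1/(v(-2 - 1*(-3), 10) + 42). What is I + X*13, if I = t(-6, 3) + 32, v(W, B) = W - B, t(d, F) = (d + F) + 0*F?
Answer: 2257/33 ≈ 68.394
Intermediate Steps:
t(d, F) = F + d (t(d, F) = (F + d) + 0 = F + d)
I = 29 (I = (3 - 6) + 32 = -3 + 32 = 29)
X = 100/33 (X = 3 + 1/(((-2 - 1*(-3)) - 1*10) + 42) = 3 + 1/(((-2 + 3) - 10) + 42) = 3 + 1/((1 - 10) + 42) = 3 + 1/(-9 + 42) = 3 + 1/33 = 100/33 ≈ 3.0303)
I + X*13 = 29 + (100/33)*13 = 29 + 1300/33 = 2257/33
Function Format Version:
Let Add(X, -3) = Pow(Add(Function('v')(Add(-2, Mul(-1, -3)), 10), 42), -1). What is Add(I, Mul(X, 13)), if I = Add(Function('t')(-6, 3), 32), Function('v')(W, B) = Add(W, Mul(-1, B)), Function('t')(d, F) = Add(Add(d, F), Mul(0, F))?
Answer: Rational(2257, 33) ≈ 68.394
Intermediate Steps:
Function('t')(d, F) = Add(F, d) (Function('t')(d, F) = Add(Add(F, d), 0) = Add(F, d))
I = 29 (I = Add(Add(3, -6), 32) = Add(-3, 32) = 29)
X = Rational(100, 33) (X = Add(3, Pow(Add(Add(Add(-2, Mul(-1, -3)), Mul(-1, 10)), 42), -1)) = Add(3, Pow(Add(Add(Add(-2, 3), -10), 42), -1)) = Add(3, Pow(Add(Add(1, -10), 42), -1)) = Add(3, Pow(Add(-9, 42), -1)) = Add(3, Pow(33, -1)) = Add(3, Rational(1, 33)) = Rational(100, 33) ≈ 3.0303)
Add(I, Mul(X, 13)) = Add(29, Mul(Rational(100, 33), 13)) = Add(29, Rational(1300, 33)) = Rational(2257, 33)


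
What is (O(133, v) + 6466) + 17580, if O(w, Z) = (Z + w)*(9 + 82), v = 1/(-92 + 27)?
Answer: 180738/5 ≈ 36148.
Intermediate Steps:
v = -1/65 (v = 1/(-65) = -1/65 ≈ -0.015385)
O(w, Z) = 91*Z + 91*w (O(w, Z) = (Z + w)*91 = 91*Z + 91*w)
(O(133, v) + 6466) + 17580 = ((91*(-1/65) + 91*133) + 6466) + 17580 = ((-7/5 + 12103) + 6466) + 17580 = (60508/5 + 6466) + 17580 = 92838/5 + 17580 = 180738/5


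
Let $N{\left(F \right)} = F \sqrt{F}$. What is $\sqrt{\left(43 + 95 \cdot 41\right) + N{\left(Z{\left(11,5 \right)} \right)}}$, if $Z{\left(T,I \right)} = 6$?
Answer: $\sqrt{3938 + 6 \sqrt{6}} \approx 62.87$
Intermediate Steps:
$N{\left(F \right)} = F^{\frac{3}{2}}$
$\sqrt{\left(43 + 95 \cdot 41\right) + N{\left(Z{\left(11,5 \right)} \right)}} = \sqrt{\left(43 + 95 \cdot 41\right) + 6^{\frac{3}{2}}} = \sqrt{\left(43 + 3895\right) + 6 \sqrt{6}} = \sqrt{3938 + 6 \sqrt{6}}$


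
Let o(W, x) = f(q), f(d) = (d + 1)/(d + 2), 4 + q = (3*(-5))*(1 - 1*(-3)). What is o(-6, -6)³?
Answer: 250047/238328 ≈ 1.0492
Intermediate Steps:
q = -64 (q = -4 + (3*(-5))*(1 - 1*(-3)) = -4 - 15*(1 + 3) = -4 - 15*4 = -4 - 60 = -64)
f(d) = (1 + d)/(2 + d)
o(W, x) = 63/62 (o(W, x) = (1 - 64)/(2 - 64) = -63/(-62) = -1/62*(-63) = 63/62)
o(-6, -6)³ = (63/62)³ = 250047/238328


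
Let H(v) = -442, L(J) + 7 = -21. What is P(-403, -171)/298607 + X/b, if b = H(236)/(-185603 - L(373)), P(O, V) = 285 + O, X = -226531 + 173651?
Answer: -112703538619006/5076319 ≈ -2.2202e+7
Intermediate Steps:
L(J) = -28 (L(J) = -7 - 21 = -28)
X = -52880
b = 34/14275 (b = -442/(-185603 - 1*(-28)) = -442/(-185603 + 28) = -442/(-185575) = -442*(-1/185575) = 34/14275 ≈ 0.0023818)
P(-403, -171)/298607 + X/b = (285 - 403)/298607 - 52880/34/14275 = -118*1/298607 - 52880*14275/34 = -118/298607 - 377431000/17 = -112703538619006/5076319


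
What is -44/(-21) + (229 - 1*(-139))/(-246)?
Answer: 172/287 ≈ 0.59930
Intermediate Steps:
-44/(-21) + (229 - 1*(-139))/(-246) = -44*(-1/21) + (229 + 139)*(-1/246) = 44/21 + 368*(-1/246) = 44/21 - 184/123 = 172/287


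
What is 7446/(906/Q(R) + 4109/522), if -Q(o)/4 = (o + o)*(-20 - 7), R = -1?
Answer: 7773624/3839 ≈ 2024.9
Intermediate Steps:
Q(o) = 216*o (Q(o) = -4*(o + o)*(-20 - 7) = -4*2*o*(-27) = -(-216)*o = 216*o)
7446/(906/Q(R) + 4109/522) = 7446/(906/((216*(-1))) + 4109/522) = 7446/(906/(-216) + 4109*(1/522)) = 7446/(906*(-1/216) + 4109/522) = 7446/(-151/36 + 4109/522) = 7446/(3839/1044) = 7446*(1044/3839) = 7773624/3839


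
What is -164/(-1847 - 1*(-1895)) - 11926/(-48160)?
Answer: -228931/72240 ≈ -3.1690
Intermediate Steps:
-164/(-1847 - 1*(-1895)) - 11926/(-48160) = -164/(-1847 + 1895) - 11926*(-1/48160) = -164/48 + 5963/24080 = -164*1/48 + 5963/24080 = -41/12 + 5963/24080 = -228931/72240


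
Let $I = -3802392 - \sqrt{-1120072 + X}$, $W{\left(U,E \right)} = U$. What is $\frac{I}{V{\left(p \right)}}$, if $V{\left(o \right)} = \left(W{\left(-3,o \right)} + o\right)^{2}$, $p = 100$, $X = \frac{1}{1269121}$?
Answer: $- \frac{3802392}{9409} - \frac{i \sqrt{1804064254260761031}}{11941159489} \approx -404.12 - 0.11248 i$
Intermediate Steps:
$X = \frac{1}{1269121} \approx 7.8795 \cdot 10^{-7}$
$V{\left(o \right)} = \left(-3 + o\right)^{2}$
$I = -3802392 - \frac{i \sqrt{1804064254260761031}}{1269121}$ ($I = -3802392 - \sqrt{-1120072 + \frac{1}{1269121}} = -3802392 - \sqrt{- \frac{1421506896711}{1269121}} = -3802392 - \frac{i \sqrt{1804064254260761031}}{1269121} \approx -3.8024 \cdot 10^{6} - 1058.3 i$)
$\frac{I}{V{\left(p \right)}} = \frac{-3802392 - \frac{i \sqrt{1804064254260761031}}{1269121}}{\left(-3 + 100\right)^{2}} = \frac{-3802392 - \frac{i \sqrt{1804064254260761031}}{1269121}}{97^{2}} = \frac{-3802392 - \frac{i \sqrt{1804064254260761031}}{1269121}}{9409} = \left(-3802392 - \frac{i \sqrt{1804064254260761031}}{1269121}\right) \frac{1}{9409} = - \frac{3802392}{9409} - \frac{i \sqrt{1804064254260761031}}{11941159489}$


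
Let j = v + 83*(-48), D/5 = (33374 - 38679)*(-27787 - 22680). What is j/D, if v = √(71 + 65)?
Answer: -3984/1338637175 + 2*√34/1338637175 ≈ -2.9674e-6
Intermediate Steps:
v = 2*√34 (v = √136 = 2*√34 ≈ 11.662)
D = 1338637175 (D = 5*((33374 - 38679)*(-27787 - 22680)) = 5*(-5305*(-50467)) = 5*267727435 = 1338637175)
j = -3984 + 2*√34 (j = 2*√34 + 83*(-48) = 2*√34 - 3984 = -3984 + 2*√34 ≈ -3972.3)
j/D = (-3984 + 2*√34)/1338637175 = (-3984 + 2*√34)*(1/1338637175) = -3984/1338637175 + 2*√34/1338637175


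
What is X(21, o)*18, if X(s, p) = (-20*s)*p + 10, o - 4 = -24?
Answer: 151380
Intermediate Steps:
o = -20 (o = 4 - 24 = -20)
X(s, p) = 10 - 20*p*s (X(s, p) = -20*p*s + 10 = 10 - 20*p*s)
X(21, o)*18 = (10 - 20*(-20)*21)*18 = (10 + 8400)*18 = 8410*18 = 151380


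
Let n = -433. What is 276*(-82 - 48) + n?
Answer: -36313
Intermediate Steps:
276*(-82 - 48) + n = 276*(-82 - 48) - 433 = 276*(-130) - 433 = -35880 - 433 = -36313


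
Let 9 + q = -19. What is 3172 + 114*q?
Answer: -20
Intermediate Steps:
q = -28 (q = -9 - 19 = -28)
3172 + 114*q = 3172 + 114*(-28) = 3172 - 3192 = -20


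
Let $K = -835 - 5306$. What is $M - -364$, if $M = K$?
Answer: $-5777$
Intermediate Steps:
$K = -6141$ ($K = -835 - 5306 = -6141$)
$M = -6141$
$M - -364 = -6141 - -364 = -6141 + 364 = -5777$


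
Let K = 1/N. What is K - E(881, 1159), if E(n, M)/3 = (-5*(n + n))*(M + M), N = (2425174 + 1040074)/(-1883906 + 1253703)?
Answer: 212297517125317/3465248 ≈ 6.1265e+7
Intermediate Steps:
N = -3465248/630203 (N = 3465248/(-630203) = 3465248*(-1/630203) = -3465248/630203 ≈ -5.4986)
E(n, M) = -60*M*n (E(n, M) = 3*((-5*(n + n))*(M + M)) = 3*((-10*n)*(2*M)) = 3*(-20*M*n) = -60*M*n)
K = -630203/3465248 (K = 1/(-3465248/630203) = -630203/3465248 ≈ -0.18186)
K - E(881, 1159) = -630203/3465248 - (-60)*1159*881 = -630203/3465248 - 1*(-61264740) = -630203/3465248 + 61264740 = 212297517125317/3465248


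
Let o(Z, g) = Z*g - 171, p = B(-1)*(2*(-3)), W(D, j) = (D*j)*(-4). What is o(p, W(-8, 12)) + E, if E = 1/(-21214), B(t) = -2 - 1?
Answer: 143003573/21214 ≈ 6741.0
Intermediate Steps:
W(D, j) = -4*D*j
B(t) = -3
p = 18 (p = -6*(-3) = -3*(-6) = 18)
o(Z, g) = -171 + Z*g
E = -1/21214 ≈ -4.7139e-5
o(p, W(-8, 12)) + E = (-171 + 18*(-4*(-8)*12)) - 1/21214 = (-171 + 18*384) - 1/21214 = (-171 + 6912) - 1/21214 = 6741 - 1/21214 = 143003573/21214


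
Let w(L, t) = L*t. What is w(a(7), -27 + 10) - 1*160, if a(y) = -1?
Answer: -143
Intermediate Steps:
w(a(7), -27 + 10) - 1*160 = -(-27 + 10) - 1*160 = -1*(-17) - 160 = 17 - 160 = -143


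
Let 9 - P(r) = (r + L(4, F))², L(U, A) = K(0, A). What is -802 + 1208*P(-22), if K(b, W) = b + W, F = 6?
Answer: -299178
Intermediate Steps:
K(b, W) = W + b
L(U, A) = A (L(U, A) = A + 0 = A)
P(r) = 9 - (6 + r)² (P(r) = 9 - (r + 6)² = 9 - (6 + r)²)
-802 + 1208*P(-22) = -802 + 1208*(9 - (6 - 22)²) = -802 + 1208*(9 - 1*(-16)²) = -802 + 1208*(9 - 1*256) = -802 + 1208*(9 - 256) = -802 + 1208*(-247) = -802 - 298376 = -299178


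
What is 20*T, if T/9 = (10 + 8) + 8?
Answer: 4680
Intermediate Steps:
T = 234 (T = 9*((10 + 8) + 8) = 9*(18 + 8) = 9*26 = 234)
20*T = 20*234 = 4680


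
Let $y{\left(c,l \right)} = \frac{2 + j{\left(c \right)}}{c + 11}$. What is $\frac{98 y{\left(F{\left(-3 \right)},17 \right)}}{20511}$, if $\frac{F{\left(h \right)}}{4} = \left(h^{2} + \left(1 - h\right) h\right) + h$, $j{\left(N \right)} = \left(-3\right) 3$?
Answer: $\frac{686}{266643} \approx 0.0025727$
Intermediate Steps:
$j{\left(N \right)} = -9$
$F{\left(h \right)} = 4 h + 4 h^{2} + 4 h \left(1 - h\right)$ ($F{\left(h \right)} = 4 \left(\left(h^{2} + \left(1 - h\right) h\right) + h\right) = 4 \left(\left(h^{2} + h \left(1 - h\right)\right) + h\right) = 4 \left(h + h^{2} + h \left(1 - h\right)\right) = 4 h + 4 h^{2} + 4 h \left(1 - h\right)$)
$y{\left(c,l \right)} = - \frac{7}{11 + c}$ ($y{\left(c,l \right)} = \frac{2 - 9}{c + 11} = - \frac{7}{11 + c}$)
$\frac{98 y{\left(F{\left(-3 \right)},17 \right)}}{20511} = \frac{98 \left(- \frac{7}{11 + 8 \left(-3\right)}\right)}{20511} = 98 \left(- \frac{7}{11 - 24}\right) \frac{1}{20511} = 98 \left(- \frac{7}{-13}\right) \frac{1}{20511} = 98 \left(\left(-7\right) \left(- \frac{1}{13}\right)\right) \frac{1}{20511} = 98 \cdot \frac{7}{13} \cdot \frac{1}{20511} = \frac{686}{13} \cdot \frac{1}{20511} = \frac{686}{266643}$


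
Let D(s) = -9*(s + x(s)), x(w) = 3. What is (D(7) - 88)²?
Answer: 31684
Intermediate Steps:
D(s) = -27 - 9*s (D(s) = -9*(s + 3) = -9*(3 + s) = -27 - 9*s)
(D(7) - 88)² = ((-27 - 9*7) - 88)² = ((-27 - 63) - 88)² = (-90 - 88)² = (-178)² = 31684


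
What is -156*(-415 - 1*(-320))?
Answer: 14820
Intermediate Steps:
-156*(-415 - 1*(-320)) = -156*(-415 + 320) = -156*(-95) = 14820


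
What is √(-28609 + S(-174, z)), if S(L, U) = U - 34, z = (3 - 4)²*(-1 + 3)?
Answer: I*√28641 ≈ 169.24*I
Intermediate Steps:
z = 2 (z = (-1)²*2 = 1*2 = 2)
S(L, U) = -34 + U
√(-28609 + S(-174, z)) = √(-28609 + (-34 + 2)) = √(-28609 - 32) = √(-28641) = I*√28641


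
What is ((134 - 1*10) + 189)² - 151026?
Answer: -53057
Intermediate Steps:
((134 - 1*10) + 189)² - 151026 = ((134 - 10) + 189)² - 151026 = (124 + 189)² - 151026 = 313² - 151026 = 97969 - 151026 = -53057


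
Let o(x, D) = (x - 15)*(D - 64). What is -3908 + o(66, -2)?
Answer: -7274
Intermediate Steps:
o(x, D) = (-64 + D)*(-15 + x) (o(x, D) = (-15 + x)*(-64 + D) = (-64 + D)*(-15 + x))
-3908 + o(66, -2) = -3908 + (960 - 64*66 - 15*(-2) - 2*66) = -3908 + (960 - 4224 + 30 - 132) = -3908 - 3366 = -7274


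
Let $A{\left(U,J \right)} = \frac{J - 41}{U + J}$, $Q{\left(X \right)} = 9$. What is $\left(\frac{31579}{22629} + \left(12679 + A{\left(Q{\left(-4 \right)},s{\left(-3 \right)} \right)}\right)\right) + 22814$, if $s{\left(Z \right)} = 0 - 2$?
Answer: $\frac{5621445685}{158403} \approx 35488.0$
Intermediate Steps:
$s{\left(Z \right)} = -2$ ($s{\left(Z \right)} = 0 - 2 = -2$)
$A{\left(U,J \right)} = \frac{-41 + J}{J + U}$
$\left(\frac{31579}{22629} + \left(12679 + A{\left(Q{\left(-4 \right)},s{\left(-3 \right)} \right)}\right)\right) + 22814 = \left(\frac{31579}{22629} + \left(12679 + \frac{-41 - 2}{-2 + 9}\right)\right) + 22814 = \left(31579 \cdot \frac{1}{22629} + \left(12679 + \frac{1}{7} \left(-43\right)\right)\right) + 22814 = \left(\frac{31579}{22629} + \left(12679 + \frac{1}{7} \left(-43\right)\right)\right) + 22814 = \left(\frac{31579}{22629} + \left(12679 - \frac{43}{7}\right)\right) + 22814 = \left(\frac{31579}{22629} + \frac{88710}{7}\right) + 22814 = \frac{2007639643}{158403} + 22814 = \frac{5621445685}{158403}$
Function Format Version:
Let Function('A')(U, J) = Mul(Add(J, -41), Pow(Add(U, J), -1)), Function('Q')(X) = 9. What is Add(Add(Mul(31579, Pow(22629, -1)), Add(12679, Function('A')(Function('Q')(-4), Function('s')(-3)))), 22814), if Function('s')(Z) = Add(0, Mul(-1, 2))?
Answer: Rational(5621445685, 158403) ≈ 35488.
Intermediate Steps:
Function('s')(Z) = -2 (Function('s')(Z) = Add(0, -2) = -2)
Function('A')(U, J) = Mul(Pow(Add(J, U), -1), Add(-41, J)) (Function('A')(U, J) = Mul(Add(-41, J), Pow(Add(J, U), -1)) = Mul(Pow(Add(J, U), -1), Add(-41, J)))
Add(Add(Mul(31579, Pow(22629, -1)), Add(12679, Function('A')(Function('Q')(-4), Function('s')(-3)))), 22814) = Add(Add(Mul(31579, Pow(22629, -1)), Add(12679, Mul(Pow(Add(-2, 9), -1), Add(-41, -2)))), 22814) = Add(Add(Mul(31579, Rational(1, 22629)), Add(12679, Mul(Pow(7, -1), -43))), 22814) = Add(Add(Rational(31579, 22629), Add(12679, Mul(Rational(1, 7), -43))), 22814) = Add(Add(Rational(31579, 22629), Add(12679, Rational(-43, 7))), 22814) = Add(Add(Rational(31579, 22629), Rational(88710, 7)), 22814) = Add(Rational(2007639643, 158403), 22814) = Rational(5621445685, 158403)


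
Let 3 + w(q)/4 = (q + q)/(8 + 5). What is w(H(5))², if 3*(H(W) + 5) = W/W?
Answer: 336400/1521 ≈ 221.17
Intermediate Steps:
H(W) = -14/3 (H(W) = -5 + (W/W)/3 = -5 + (⅓)*1 = -5 + ⅓ = -14/3)
w(q) = -12 + 8*q/13 (w(q) = -12 + 4*((q + q)/(8 + 5)) = -12 + 4*((2*q)/13) = -12 + 4*((2*q)*(1/13)) = -12 + 4*(2*q/13) = -12 + 8*q/13)
w(H(5))² = (-12 + (8/13)*(-14/3))² = (-12 - 112/39)² = (-580/39)² = 336400/1521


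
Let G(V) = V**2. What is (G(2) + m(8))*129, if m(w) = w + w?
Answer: 2580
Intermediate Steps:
m(w) = 2*w
(G(2) + m(8))*129 = (2**2 + 2*8)*129 = (4 + 16)*129 = 20*129 = 2580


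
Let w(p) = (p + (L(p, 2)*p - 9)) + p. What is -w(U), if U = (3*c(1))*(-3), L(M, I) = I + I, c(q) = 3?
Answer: 171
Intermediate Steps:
L(M, I) = 2*I
U = -27 (U = (3*3)*(-3) = 9*(-3) = -27)
w(p) = -9 + 6*p (w(p) = (p + ((2*2)*p - 9)) + p = (p + (4*p - 9)) + p = (p + (-9 + 4*p)) + p = (-9 + 5*p) + p = -9 + 6*p)
-w(U) = -(-9 + 6*(-27)) = -(-9 - 162) = -1*(-171) = 171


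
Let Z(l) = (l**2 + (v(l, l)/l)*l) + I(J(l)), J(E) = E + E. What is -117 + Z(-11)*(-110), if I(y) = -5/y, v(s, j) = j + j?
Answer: -11032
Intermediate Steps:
v(s, j) = 2*j
J(E) = 2*E
Z(l) = l**2 + 2*l - 5/(2*l) (Z(l) = (l**2 + ((2*l)/l)*l) - 5*1/(2*l) = (l**2 + 2*l) - 5/(2*l) = l**2 + 2*l - 5/(2*l))
-117 + Z(-11)*(-110) = -117 + ((-11)**2 + 2*(-11) - 5/2/(-11))*(-110) = -117 + (121 - 22 - 5/2*(-1/11))*(-110) = -117 + (121 - 22 + 5/22)*(-110) = -117 + (2183/22)*(-110) = -117 - 10915 = -11032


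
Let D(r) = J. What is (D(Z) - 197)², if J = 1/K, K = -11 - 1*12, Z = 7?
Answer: 20539024/529 ≈ 38826.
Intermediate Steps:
K = -23 (K = -11 - 12 = -23)
J = -1/23 (J = 1/(-23) = -1/23 ≈ -0.043478)
D(r) = -1/23
(D(Z) - 197)² = (-1/23 - 197)² = (-4532/23)² = 20539024/529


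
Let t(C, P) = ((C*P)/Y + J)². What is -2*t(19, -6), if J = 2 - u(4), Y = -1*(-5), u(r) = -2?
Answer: -17672/25 ≈ -706.88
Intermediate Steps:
Y = 5
J = 4 (J = 2 - 1*(-2) = 2 + 2 = 4)
t(C, P) = (4 + C*P/5)² (t(C, P) = ((C*P)/5 + 4)² = ((C*P)*(⅕) + 4)² = (C*P/5 + 4)² = (4 + C*P/5)²)
-2*t(19, -6) = -2*(20 + 19*(-6))²/25 = -2*(20 - 114)²/25 = -2*(-94)²/25 = -2*8836/25 = -17672/25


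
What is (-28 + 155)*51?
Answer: 6477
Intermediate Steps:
(-28 + 155)*51 = 127*51 = 6477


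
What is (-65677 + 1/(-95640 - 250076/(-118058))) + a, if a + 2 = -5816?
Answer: -403618482339419/5645408522 ≈ -71495.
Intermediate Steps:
a = -5818 (a = -2 - 5816 = -5818)
(-65677 + 1/(-95640 - 250076/(-118058))) + a = (-65677 + 1/(-95640 - 250076/(-118058))) - 5818 = (-65677 + 1/(-95640 - 250076*(-1/118058))) - 5818 = (-65677 + 1/(-95640 + 125038/59029)) - 5818 = (-65677 + 1/(-5645408522/59029)) - 5818 = (-65677 - 59029/5645408522) - 5818 = -370773495558423/5645408522 - 5818 = -403618482339419/5645408522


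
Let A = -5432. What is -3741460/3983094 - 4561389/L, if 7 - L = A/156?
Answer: -50612521961881/464030451 ≈ -1.0907e+5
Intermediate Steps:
L = 1631/39 (L = 7 - (-5432)/156 = 7 - 1*(-1358/39) = 7 + 1358/39 = 1631/39 ≈ 41.820)
-3741460/3983094 - 4561389/L = -3741460/3983094 - 4561389/1631/39 = -3741460*1/3983094 - 4561389*39/1631 = -1870730/1991547 - 25413453/233 = -50612521961881/464030451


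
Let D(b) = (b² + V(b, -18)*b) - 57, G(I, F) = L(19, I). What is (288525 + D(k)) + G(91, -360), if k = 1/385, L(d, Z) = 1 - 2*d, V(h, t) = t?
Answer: 42752678046/148225 ≈ 2.8843e+5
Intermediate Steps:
G(I, F) = -37 (G(I, F) = 1 - 2*19 = 1 - 38 = -37)
k = 1/385 ≈ 0.0025974
D(b) = -57 + b² - 18*b (D(b) = (b² - 18*b) - 57 = -57 + b² - 18*b)
(288525 + D(k)) + G(91, -360) = (288525 + (-57 + (1/385)² - 18*1/385)) - 37 = (288525 + (-57 + 1/148225 - 18/385)) - 37 = (288525 - 8455754/148225) - 37 = 42758162371/148225 - 37 = 42752678046/148225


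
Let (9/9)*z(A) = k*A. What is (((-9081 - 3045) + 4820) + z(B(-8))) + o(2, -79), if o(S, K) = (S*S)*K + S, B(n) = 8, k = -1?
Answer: -7628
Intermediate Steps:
o(S, K) = S + K*S**2 (o(S, K) = S**2*K + S = K*S**2 + S = S + K*S**2)
z(A) = -A
(((-9081 - 3045) + 4820) + z(B(-8))) + o(2, -79) = (((-9081 - 3045) + 4820) - 1*8) + 2*(1 - 79*2) = ((-12126 + 4820) - 8) + 2*(1 - 158) = (-7306 - 8) + 2*(-157) = -7314 - 314 = -7628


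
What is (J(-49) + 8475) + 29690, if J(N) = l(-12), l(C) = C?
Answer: 38153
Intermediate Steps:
J(N) = -12
(J(-49) + 8475) + 29690 = (-12 + 8475) + 29690 = 8463 + 29690 = 38153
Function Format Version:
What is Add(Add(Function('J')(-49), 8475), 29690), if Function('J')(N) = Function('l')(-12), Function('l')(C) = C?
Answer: 38153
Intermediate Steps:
Function('J')(N) = -12
Add(Add(Function('J')(-49), 8475), 29690) = Add(Add(-12, 8475), 29690) = Add(8463, 29690) = 38153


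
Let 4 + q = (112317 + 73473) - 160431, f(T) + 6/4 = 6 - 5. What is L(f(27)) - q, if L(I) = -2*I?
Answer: -25354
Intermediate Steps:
f(T) = -½ (f(T) = -3/2 + (6 - 5) = -3/2 + 1 = -½)
q = 25355 (q = -4 + ((112317 + 73473) - 160431) = -4 + (185790 - 160431) = -4 + 25359 = 25355)
L(f(27)) - q = -2*(-½) - 1*25355 = 1 - 25355 = -25354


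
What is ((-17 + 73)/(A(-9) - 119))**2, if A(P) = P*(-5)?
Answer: 784/1369 ≈ 0.57268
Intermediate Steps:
A(P) = -5*P
((-17 + 73)/(A(-9) - 119))**2 = ((-17 + 73)/(-5*(-9) - 119))**2 = (56/(45 - 119))**2 = (56/(-74))**2 = (56*(-1/74))**2 = (-28/37)**2 = 784/1369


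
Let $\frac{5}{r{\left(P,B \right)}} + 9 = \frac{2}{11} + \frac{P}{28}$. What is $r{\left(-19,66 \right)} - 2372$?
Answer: $- \frac{1387928}{585} \approx -2372.5$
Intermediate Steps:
$r{\left(P,B \right)} = \frac{5}{- \frac{97}{11} + \frac{P}{28}}$ ($r{\left(P,B \right)} = \frac{5}{-9 + \left(\frac{2}{11} + \frac{P}{28}\right)} = \frac{5}{- \frac{97}{11} + \frac{P}{28}}$)
$r{\left(-19,66 \right)} - 2372 = \frac{1540}{-2716 + 11 \left(-19\right)} - 2372 = \frac{1540}{-2716 - 209} - 2372 = \frac{1540}{-2925} - 2372 = 1540 \left(- \frac{1}{2925}\right) - 2372 = - \frac{308}{585} - 2372 = - \frac{1387928}{585}$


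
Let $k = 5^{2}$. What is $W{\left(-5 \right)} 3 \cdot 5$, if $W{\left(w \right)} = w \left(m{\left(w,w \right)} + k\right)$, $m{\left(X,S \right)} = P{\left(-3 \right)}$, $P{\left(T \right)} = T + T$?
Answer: $-1425$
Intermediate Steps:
$P{\left(T \right)} = 2 T$
$k = 25$
$m{\left(X,S \right)} = -6$ ($m{\left(X,S \right)} = 2 \left(-3\right) = -6$)
$W{\left(w \right)} = 19 w$ ($W{\left(w \right)} = w \left(-6 + 25\right) = w 19 = 19 w$)
$W{\left(-5 \right)} 3 \cdot 5 = 19 \left(-5\right) 3 \cdot 5 = \left(-95\right) 3 \cdot 5 = \left(-285\right) 5 = -1425$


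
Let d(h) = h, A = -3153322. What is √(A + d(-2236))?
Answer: I*√3155558 ≈ 1776.4*I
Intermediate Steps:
√(A + d(-2236)) = √(-3153322 - 2236) = √(-3155558) = I*√3155558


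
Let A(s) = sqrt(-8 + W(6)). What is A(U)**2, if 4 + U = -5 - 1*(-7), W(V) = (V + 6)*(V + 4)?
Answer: 112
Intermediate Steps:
W(V) = (4 + V)*(6 + V) (W(V) = (6 + V)*(4 + V) = (4 + V)*(6 + V))
U = -2 (U = -4 + (-5 - 1*(-7)) = -4 + (-5 + 7) = -4 + 2 = -2)
A(s) = 4*sqrt(7) (A(s) = sqrt(-8 + (24 + 6**2 + 10*6)) = sqrt(-8 + (24 + 36 + 60)) = sqrt(-8 + 120) = sqrt(112) = 4*sqrt(7))
A(U)**2 = (4*sqrt(7))**2 = 112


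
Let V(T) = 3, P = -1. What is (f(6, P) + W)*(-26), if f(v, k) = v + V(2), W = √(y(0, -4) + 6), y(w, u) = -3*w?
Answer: -234 - 26*√6 ≈ -297.69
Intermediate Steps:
W = √6 (W = √(-3*0 + 6) = √(0 + 6) = √6 ≈ 2.4495)
f(v, k) = 3 + v (f(v, k) = v + 3 = 3 + v)
(f(6, P) + W)*(-26) = ((3 + 6) + √6)*(-26) = (9 + √6)*(-26) = -234 - 26*√6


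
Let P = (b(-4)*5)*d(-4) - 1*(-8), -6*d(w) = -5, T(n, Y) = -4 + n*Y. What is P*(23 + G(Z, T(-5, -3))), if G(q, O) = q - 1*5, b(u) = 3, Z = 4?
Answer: 451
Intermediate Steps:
T(n, Y) = -4 + Y*n
d(w) = ⅚ (d(w) = -⅙*(-5) = ⅚)
G(q, O) = -5 + q (G(q, O) = q - 5 = -5 + q)
P = 41/2 (P = (3*5)*(⅚) - 1*(-8) = 15*(⅚) + 8 = 25/2 + 8 = 41/2 ≈ 20.500)
P*(23 + G(Z, T(-5, -3))) = 41*(23 + (-5 + 4))/2 = 41*(23 - 1)/2 = (41/2)*22 = 451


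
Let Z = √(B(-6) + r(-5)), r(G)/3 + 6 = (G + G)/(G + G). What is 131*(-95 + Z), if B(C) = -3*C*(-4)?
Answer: -12445 + 131*I*√87 ≈ -12445.0 + 1221.9*I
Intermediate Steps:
B(C) = 12*C
r(G) = -15 (r(G) = -18 + 3*((G + G)/(G + G)) = -18 + 3*((2*G)/((2*G))) = -18 + 3*((2*G)*(1/(2*G))) = -18 + 3*1 = -18 + 3 = -15)
Z = I*√87 (Z = √(12*(-6) - 15) = √(-72 - 15) = √(-87) = I*√87 ≈ 9.3274*I)
131*(-95 + Z) = 131*(-95 + I*√87) = -12445 + 131*I*√87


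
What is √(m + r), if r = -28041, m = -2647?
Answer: 4*I*√1918 ≈ 175.18*I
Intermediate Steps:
√(m + r) = √(-2647 - 28041) = √(-30688) = 4*I*√1918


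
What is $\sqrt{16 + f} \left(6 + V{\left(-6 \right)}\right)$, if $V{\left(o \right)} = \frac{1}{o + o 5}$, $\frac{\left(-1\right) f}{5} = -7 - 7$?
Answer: $\frac{215 \sqrt{86}}{36} \approx 55.384$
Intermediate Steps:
$f = 70$ ($f = - 5 \left(-7 - 7\right) = \left(-5\right) \left(-14\right) = 70$)
$V{\left(o \right)} = \frac{1}{6 o}$ ($V{\left(o \right)} = \frac{1}{o + 5 o} = \frac{1}{6 o}$)
$\sqrt{16 + f} \left(6 + V{\left(-6 \right)}\right) = \sqrt{16 + 70} \left(6 + \frac{1}{6 \left(-6\right)}\right) = \sqrt{86} \left(6 + \frac{1}{6} \left(- \frac{1}{6}\right)\right) = \sqrt{86} \left(6 - \frac{1}{36}\right) = \sqrt{86} \cdot \frac{215}{36} = \frac{215 \sqrt{86}}{36}$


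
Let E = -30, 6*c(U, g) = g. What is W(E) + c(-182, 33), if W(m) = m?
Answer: -49/2 ≈ -24.500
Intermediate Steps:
c(U, g) = g/6
W(E) + c(-182, 33) = -30 + (⅙)*33 = -30 + 11/2 = -49/2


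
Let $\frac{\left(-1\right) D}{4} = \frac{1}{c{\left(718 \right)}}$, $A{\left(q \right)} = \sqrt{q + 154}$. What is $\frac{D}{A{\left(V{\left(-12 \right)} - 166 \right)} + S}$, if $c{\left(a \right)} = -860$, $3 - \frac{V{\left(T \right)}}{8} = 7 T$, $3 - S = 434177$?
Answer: $- \frac{217087}{20264509121140} - \frac{3 \sqrt{19}}{20264509121140} \approx -1.0713 \cdot 10^{-8}$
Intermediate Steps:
$S = -434174$ ($S = 3 - 434177 = -434174$)
$V{\left(T \right)} = 24 - 56 T$ ($V{\left(T \right)} = 24 - 8 \cdot 7 T = 24 - 56 T$)
$A{\left(q \right)} = \sqrt{154 + q}$
$D = \frac{1}{215}$ ($D = - \frac{4}{-860} = \left(-4\right) \left(- \frac{1}{860}\right) = \frac{1}{215} \approx 0.0046512$)
$\frac{D}{A{\left(V{\left(-12 \right)} - 166 \right)} + S} = \frac{1}{215 \left(\sqrt{154 + \left(\left(24 - -672\right) - 166\right)} - 434174\right)} = \frac{1}{215 \left(\sqrt{154 + \left(\left(24 + 672\right) - 166\right)} - 434174\right)} = \frac{1}{215 \left(\sqrt{154 + \left(696 - 166\right)} - 434174\right)} = \frac{1}{215 \left(\sqrt{154 + 530} - 434174\right)} = \frac{1}{215 \left(\sqrt{684} - 434174\right)} = \frac{1}{215 \left(6 \sqrt{19} - 434174\right)} = \frac{1}{215 \left(-434174 + 6 \sqrt{19}\right)}$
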